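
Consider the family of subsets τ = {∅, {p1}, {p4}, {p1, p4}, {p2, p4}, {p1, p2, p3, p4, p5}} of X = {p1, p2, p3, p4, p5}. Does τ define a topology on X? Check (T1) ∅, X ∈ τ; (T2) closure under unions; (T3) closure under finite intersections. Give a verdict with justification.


τ is NOT a topology on X.

Axiom (T1): ∅ ∈ τ? Yes; X ∈ τ? Yes.
Axiom (T2/T3): check pairwise unions and intersections of members of τ.
Counterexample for (T2): {p1} ∪ {p2, p4} = {p1, p2, p4} ∉ τ. Therefore τ is NOT a topology.


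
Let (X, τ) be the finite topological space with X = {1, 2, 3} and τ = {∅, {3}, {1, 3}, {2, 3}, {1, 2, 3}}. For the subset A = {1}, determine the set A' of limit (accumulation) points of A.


A' = ∅

For each x ∈ X, list the open sets U ∈ τ with x ∈ U, then check whether U ∩ (A ∖ {x}) ≠ ∅ for every such U.
  x = 1: open {1, 3} ∋ x has {1, 3} ∩ (A ∖ {1}) = ∅, so x is NOT a limit point.
  x = 2: open {2, 3} ∋ x has {2, 3} ∩ (A ∖ {2}) = ∅, so x is NOT a limit point.
  x = 3: open {3} ∋ x has {3} ∩ (A ∖ {3}) = ∅, so x is NOT a limit point.
Collecting: A' = ∅.


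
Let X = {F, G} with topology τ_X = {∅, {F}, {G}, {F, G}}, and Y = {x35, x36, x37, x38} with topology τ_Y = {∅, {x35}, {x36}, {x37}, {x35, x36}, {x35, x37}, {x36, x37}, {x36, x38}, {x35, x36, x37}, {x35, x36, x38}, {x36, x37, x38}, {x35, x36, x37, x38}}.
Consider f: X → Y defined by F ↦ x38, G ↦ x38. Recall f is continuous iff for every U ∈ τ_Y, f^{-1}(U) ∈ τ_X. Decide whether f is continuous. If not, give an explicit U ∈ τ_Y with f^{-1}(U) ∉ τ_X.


f IS continuous.

Compute f^{-1}(U) for each U ∈ τ_Y:
  U = ∅: f^{-1}(U) = ∅ ∈ τ_X ✓.
  U = {x35}: f^{-1}(U) = ∅ ∈ τ_X ✓.
  U = {x36}: f^{-1}(U) = ∅ ∈ τ_X ✓.
  U = {x37}: f^{-1}(U) = ∅ ∈ τ_X ✓.
  U = {x35, x36}: f^{-1}(U) = ∅ ∈ τ_X ✓.
  U = {x35, x37}: f^{-1}(U) = ∅ ∈ τ_X ✓.
  U = {x36, x37}: f^{-1}(U) = ∅ ∈ τ_X ✓.
  U = {x36, x38}: f^{-1}(U) = {F, G} ∈ τ_X ✓.
  U = {x35, x36, x37}: f^{-1}(U) = ∅ ∈ τ_X ✓.
  U = {x35, x36, x38}: f^{-1}(U) = {F, G} ∈ τ_X ✓.
  U = {x36, x37, x38}: f^{-1}(U) = {F, G} ∈ τ_X ✓.
  U = {x35, x36, x37, x38}: f^{-1}(U) = {F, G} ∈ τ_X ✓.
Every preimage lies in τ_X, so f IS continuous.


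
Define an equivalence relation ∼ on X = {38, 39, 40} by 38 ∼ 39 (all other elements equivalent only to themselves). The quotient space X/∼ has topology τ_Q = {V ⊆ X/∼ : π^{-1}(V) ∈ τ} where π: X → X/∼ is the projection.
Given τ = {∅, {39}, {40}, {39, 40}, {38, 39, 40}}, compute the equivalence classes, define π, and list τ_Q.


X/∼ = {[38=39], [40]}; |τ_Q| = 3.

Equivalence classes: [38=39], [40].
Quotient map π: X → X/∼ sends 38 ↦ [38=39], 39 ↦ [38=39], 40 ↦ [40].
For each subset V ⊆ X/∼, compute π^{-1}(V) ⊆ X and check whether π^{-1}(V) ∈ τ. V is open in τ_Q iff π^{-1}(V) ∈ τ.
  V = {}: π^{-1}(V) = ∅ ∈ τ ✓.
  V = {[38=39]}: π^{-1}(V) = {38, 39} ∉ τ ✗.
  V = {[40]}: π^{-1}(V) = {40} ∈ τ ✓.
  V = {[38=39], [40]}: π^{-1}(V) = {38, 39, 40} ∈ τ ✓.
Open sets in the quotient: τ_Q = {{}, {[40]}, {[38=39], [40]}} (3 elements).


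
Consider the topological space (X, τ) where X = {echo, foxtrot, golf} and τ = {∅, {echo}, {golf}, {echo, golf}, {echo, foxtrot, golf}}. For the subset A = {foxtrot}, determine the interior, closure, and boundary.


int(A) = ∅, cl(A) = {foxtrot}, ∂A = {foxtrot}.

Closed sets in (X, τ) are complements of opens:
  closed(X, τ) = {∅, {foxtrot}, {echo, foxtrot}, {foxtrot, golf}, {echo, foxtrot, golf}}.
int(A) = ⋃ {U ∈ τ : U ⊆ A}. Opens contained in A: ∅.
Taking the union of these: int(A) = ∅.
cl(A) = ⋂ {C closed : A ⊆ C}. Closed sets containing A: {foxtrot}, {echo, foxtrot}, {foxtrot, golf}, {echo, foxtrot, golf}.
Intersecting these: cl(A) = {foxtrot}.
∂A = cl(A) ∖ int(A) = {foxtrot} ∖ ∅ = {foxtrot}.


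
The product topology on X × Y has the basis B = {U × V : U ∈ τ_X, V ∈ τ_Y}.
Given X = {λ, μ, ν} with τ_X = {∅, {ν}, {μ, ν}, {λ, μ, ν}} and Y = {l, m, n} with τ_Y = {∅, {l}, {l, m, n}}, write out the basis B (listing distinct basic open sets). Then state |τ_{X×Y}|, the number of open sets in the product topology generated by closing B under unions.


Basis B = {∅ × ∅, {ν} × {l}, {μ, ν} × {l}, {λ, μ, ν} × {l}, {ν} × {l, m, n}, {μ, ν} × {l, m, n}, {λ, μ, ν} × {l, m, n}}; |τ_{X×Y}| = 10.

Enumerate products U × V with U ∈ τ_X, V ∈ τ_Y (deduplicated):
  ∅ × ∅ = {} (∅)
  {ν} × {l} = {(ν,l)}
  {μ, ν} × {l} = {(μ,l), (ν,l)}
  {λ, μ, ν} × {l} = {(λ,l), (μ,l), (ν,l)}
  {ν} × {l, m, n} = {(ν,l), (ν,m), (ν,n)}
  {μ, ν} × {l, m, n} = {(μ,l), (μ,m), (μ,n), (ν,l), (ν,m), (ν,n)}
  {λ, μ, ν} × {l, m, n} = {(λ,l), (λ,m), (λ,n), (μ,l), (μ,m), (μ,n), (ν,l), (ν,m), (ν,n)}
These 7 distinct sets form the basis B.
Close under arbitrary unions to get τ_{X×Y}; counting gives |τ_{X×Y}| = 10.


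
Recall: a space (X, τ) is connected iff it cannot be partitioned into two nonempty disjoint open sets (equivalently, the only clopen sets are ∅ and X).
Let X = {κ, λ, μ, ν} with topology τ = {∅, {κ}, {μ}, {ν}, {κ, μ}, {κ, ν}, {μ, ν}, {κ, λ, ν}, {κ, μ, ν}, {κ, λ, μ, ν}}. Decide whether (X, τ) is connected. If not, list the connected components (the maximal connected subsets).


(X, τ) is disconnected; components = [{μ}, {κ, λ, ν}].

Find clopen sets (U ∈ τ with X ∖ U ∈ τ):
  U = ∅, X ∖ U = {κ, λ, μ, ν} — both open, so U is clopen.
  U = {μ}, X ∖ U = {κ, λ, ν} — both open, so U is clopen.
  U = {κ, λ, ν}, X ∖ U = {μ} — both open, so U is clopen.
  U = {κ, λ, μ, ν}, X ∖ U = ∅ — both open, so U is clopen.
Nontrivial clopen(s) exist: e.g. {κ, λ, ν}. So (X, τ) is disconnected.
Compute connected components by grouping points that agree on all clopens:
  component: {μ}
  component: {κ, λ, ν}


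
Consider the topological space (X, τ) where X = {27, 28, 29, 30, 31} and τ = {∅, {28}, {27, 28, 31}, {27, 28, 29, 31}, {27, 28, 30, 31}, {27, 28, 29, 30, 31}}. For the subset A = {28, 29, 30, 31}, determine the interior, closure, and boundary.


int(A) = {28}, cl(A) = {27, 28, 29, 30, 31}, ∂A = {27, 29, 30, 31}.

Closed sets in (X, τ) are complements of opens:
  closed(X, τ) = {∅, {29}, {30}, {29, 30}, {27, 29, 30, 31}, {27, 28, 29, 30, 31}}.
int(A) = ⋃ {U ∈ τ : U ⊆ A}. Opens contained in A: ∅, {28}.
Taking the union of these: int(A) = {28}.
cl(A) = ⋂ {C closed : A ⊆ C}. Closed sets containing A: {27, 28, 29, 30, 31}.
Intersecting these: cl(A) = {27, 28, 29, 30, 31}.
∂A = cl(A) ∖ int(A) = {27, 28, 29, 30, 31} ∖ {28} = {27, 29, 30, 31}.


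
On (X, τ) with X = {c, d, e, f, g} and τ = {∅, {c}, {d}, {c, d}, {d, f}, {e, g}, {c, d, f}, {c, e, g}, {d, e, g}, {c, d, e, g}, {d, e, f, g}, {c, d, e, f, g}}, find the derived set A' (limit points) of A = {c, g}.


A' = {e}

For each x ∈ X, list the open sets U ∈ τ with x ∈ U, then check whether U ∩ (A ∖ {x}) ≠ ∅ for every such U.
  x = c: open {c} ∋ x has {c} ∩ (A ∖ {c}) = ∅, so x is NOT a limit point.
  x = d: open {d} ∋ x has {d} ∩ (A ∖ {d}) = ∅, so x is NOT a limit point.
  x = e: opens ∋ x are {e, g}, {c, e, g}, {d, e, g}, {c, d, e, g}, {d, e, f, g}, {c, d, e, f, g}; each meets A ∖ {e}, so x IS a limit point.
  x = f: open {d, f} ∋ x has {d, f} ∩ (A ∖ {f}) = ∅, so x is NOT a limit point.
  x = g: open {e, g} ∋ x has {e, g} ∩ (A ∖ {g}) = ∅, so x is NOT a limit point.
Collecting: A' = {e}.


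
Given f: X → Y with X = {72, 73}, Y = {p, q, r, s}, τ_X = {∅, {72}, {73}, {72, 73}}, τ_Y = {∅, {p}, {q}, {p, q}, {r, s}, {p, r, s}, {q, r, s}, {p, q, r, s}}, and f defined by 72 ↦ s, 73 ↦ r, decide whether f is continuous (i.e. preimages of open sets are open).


f IS continuous.

Compute f^{-1}(U) for each U ∈ τ_Y:
  U = ∅: f^{-1}(U) = ∅ ∈ τ_X ✓.
  U = {p}: f^{-1}(U) = ∅ ∈ τ_X ✓.
  U = {q}: f^{-1}(U) = ∅ ∈ τ_X ✓.
  U = {p, q}: f^{-1}(U) = ∅ ∈ τ_X ✓.
  U = {r, s}: f^{-1}(U) = {72, 73} ∈ τ_X ✓.
  U = {p, r, s}: f^{-1}(U) = {72, 73} ∈ τ_X ✓.
  U = {q, r, s}: f^{-1}(U) = {72, 73} ∈ τ_X ✓.
  U = {p, q, r, s}: f^{-1}(U) = {72, 73} ∈ τ_X ✓.
Every preimage lies in τ_X, so f IS continuous.


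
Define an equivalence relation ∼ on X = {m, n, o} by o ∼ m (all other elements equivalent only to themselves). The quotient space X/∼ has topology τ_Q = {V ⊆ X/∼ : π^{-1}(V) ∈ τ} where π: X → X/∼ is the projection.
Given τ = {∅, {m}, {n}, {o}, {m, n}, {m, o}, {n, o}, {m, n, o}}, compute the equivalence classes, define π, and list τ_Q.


X/∼ = {[m=o], [n]}; |τ_Q| = 4.

Equivalence classes: [m=o], [n].
Quotient map π: X → X/∼ sends m ↦ [m=o], n ↦ [n], o ↦ [m=o].
For each subset V ⊆ X/∼, compute π^{-1}(V) ⊆ X and check whether π^{-1}(V) ∈ τ. V is open in τ_Q iff π^{-1}(V) ∈ τ.
  V = {}: π^{-1}(V) = ∅ ∈ τ ✓.
  V = {[m=o]}: π^{-1}(V) = {m, o} ∈ τ ✓.
  V = {[n]}: π^{-1}(V) = {n} ∈ τ ✓.
  V = {[m=o], [n]}: π^{-1}(V) = {m, n, o} ∈ τ ✓.
Open sets in the quotient: τ_Q = {{}, {[m=o]}, {[n]}, {[m=o], [n]}} (4 elements).


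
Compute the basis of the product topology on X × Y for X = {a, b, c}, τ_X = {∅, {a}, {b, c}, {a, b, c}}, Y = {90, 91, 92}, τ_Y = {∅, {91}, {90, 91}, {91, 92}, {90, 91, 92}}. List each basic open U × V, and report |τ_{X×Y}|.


Basis B = {∅ × ∅, {a} × {91}, {a} × {90, 91}, {a} × {91, 92}, {b, c} × {91}, {a} × {90, 91, 92}, {a, b, c} × {91}, {b, c} × {90, 91}, {b, c} × {91, 92}, {a, b, c} × {90, 91}, {a, b, c} × {91, 92}, {b, c} × {90, 91, 92}, {a, b, c} × {90, 91, 92}}; |τ_{X×Y}| = 25.

Enumerate products U × V with U ∈ τ_X, V ∈ τ_Y (deduplicated):
  ∅ × ∅ = {} (∅)
  {a} × {91} = {(a,91)}
  {a} × {90, 91} = {(a,90), (a,91)}
  {a} × {91, 92} = {(a,91), (a,92)}
  {b, c} × {91} = {(b,91), (c,91)}
  {a} × {90, 91, 92} = {(a,90), (a,91), (a,92)}
  {a, b, c} × {91} = {(a,91), (b,91), (c,91)}
  {b, c} × {90, 91} = {(b,90), (b,91), (c,90), (c,91)}
  {b, c} × {91, 92} = {(b,91), (b,92), (c,91), (c,92)}
  {a, b, c} × {90, 91} = {(a,90), (a,91), (b,90), (b,91), (c,90), (c,91)}
  {a, b, c} × {91, 92} = {(a,91), (a,92), (b,91), (b,92), (c,91), (c,92)}
  {b, c} × {90, 91, 92} = {(b,90), (b,91), (b,92), (c,90), (c,91), (c,92)}
  {a, b, c} × {90, 91, 92} = {(a,90), (a,91), (a,92), (b,90), (b,91), (b,92), (c,90), (c,91), (c,92)}
These 13 distinct sets form the basis B.
Close under arbitrary unions to get τ_{X×Y}; counting gives |τ_{X×Y}| = 25.


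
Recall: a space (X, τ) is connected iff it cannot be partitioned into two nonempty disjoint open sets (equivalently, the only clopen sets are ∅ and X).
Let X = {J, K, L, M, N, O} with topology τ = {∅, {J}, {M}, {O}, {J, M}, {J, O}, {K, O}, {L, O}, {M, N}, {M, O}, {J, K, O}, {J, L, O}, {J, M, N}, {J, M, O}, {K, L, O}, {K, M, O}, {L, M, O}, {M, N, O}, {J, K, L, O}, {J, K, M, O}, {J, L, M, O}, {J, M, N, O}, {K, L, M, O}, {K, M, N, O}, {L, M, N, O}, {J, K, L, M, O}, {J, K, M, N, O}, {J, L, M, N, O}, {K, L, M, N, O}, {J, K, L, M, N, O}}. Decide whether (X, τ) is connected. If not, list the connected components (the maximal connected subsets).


(X, τ) is disconnected; components = [{J}, {M, N}, {K, L, O}].

Find clopen sets (U ∈ τ with X ∖ U ∈ τ):
  U = ∅, X ∖ U = {J, K, L, M, N, O} — both open, so U is clopen.
  U = {J}, X ∖ U = {K, L, M, N, O} — both open, so U is clopen.
  U = {M, N}, X ∖ U = {J, K, L, O} — both open, so U is clopen.
  U = {J, M, N}, X ∖ U = {K, L, O} — both open, so U is clopen.
  U = {K, L, O}, X ∖ U = {J, M, N} — both open, so U is clopen.
  U = {J, K, L, O}, X ∖ U = {M, N} — both open, so U is clopen.
  U = {K, L, M, N, O}, X ∖ U = {J} — both open, so U is clopen.
  U = {J, K, L, M, N, O}, X ∖ U = ∅ — both open, so U is clopen.
Nontrivial clopen(s) exist: e.g. {K, L, O}. So (X, τ) is disconnected.
Compute connected components by grouping points that agree on all clopens:
  component: {J}
  component: {M, N}
  component: {K, L, O}


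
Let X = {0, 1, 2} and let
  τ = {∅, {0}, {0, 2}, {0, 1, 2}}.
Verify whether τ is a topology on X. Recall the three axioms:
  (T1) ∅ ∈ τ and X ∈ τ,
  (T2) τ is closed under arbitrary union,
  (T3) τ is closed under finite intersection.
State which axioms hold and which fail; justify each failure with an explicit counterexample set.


τ IS a topology on X.

Axiom (T1): ∅ ∈ τ? Yes; X ∈ τ? Yes.
Axiom (T2/T3): check pairwise unions and intersections of members of τ.
All pairwise intersections and unions checked — each lies in τ. Therefore τ satisfies (T1), (T2), (T3): it IS a topology on X.


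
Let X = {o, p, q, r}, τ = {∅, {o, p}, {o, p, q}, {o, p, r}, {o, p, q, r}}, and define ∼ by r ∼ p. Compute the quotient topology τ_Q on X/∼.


X/∼ = {[o], [p=r], [q]}; |τ_Q| = 3.

Equivalence classes: [o], [p=r], [q].
Quotient map π: X → X/∼ sends o ↦ [o], p ↦ [p=r], q ↦ [q], r ↦ [p=r].
For each subset V ⊆ X/∼, compute π^{-1}(V) ⊆ X and check whether π^{-1}(V) ∈ τ. V is open in τ_Q iff π^{-1}(V) ∈ τ.
  V = {}: π^{-1}(V) = ∅ ∈ τ ✓.
  V = {[o]}: π^{-1}(V) = {o} ∉ τ ✗.
  V = {[p=r]}: π^{-1}(V) = {p, r} ∉ τ ✗.
  V = {[o], [p=r]}: π^{-1}(V) = {o, p, r} ∈ τ ✓.
  V = {[q]}: π^{-1}(V) = {q} ∉ τ ✗.
  V = {[o], [q]}: π^{-1}(V) = {o, q} ∉ τ ✗.
  V = {[p=r], [q]}: π^{-1}(V) = {p, q, r} ∉ τ ✗.
  V = {[o], [p=r], [q]}: π^{-1}(V) = {o, p, q, r} ∈ τ ✓.
Open sets in the quotient: τ_Q = {{}, {[o], [p=r]}, {[o], [p=r], [q]}} (3 elements).


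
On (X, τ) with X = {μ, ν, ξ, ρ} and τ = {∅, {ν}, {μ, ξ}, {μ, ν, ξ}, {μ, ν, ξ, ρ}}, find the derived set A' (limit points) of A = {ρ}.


A' = ∅

For each x ∈ X, list the open sets U ∈ τ with x ∈ U, then check whether U ∩ (A ∖ {x}) ≠ ∅ for every such U.
  x = μ: open {μ, ξ} ∋ x has {μ, ξ} ∩ (A ∖ {μ}) = ∅, so x is NOT a limit point.
  x = ν: open {ν} ∋ x has {ν} ∩ (A ∖ {ν}) = ∅, so x is NOT a limit point.
  x = ξ: open {μ, ξ} ∋ x has {μ, ξ} ∩ (A ∖ {ξ}) = ∅, so x is NOT a limit point.
  x = ρ: open {μ, ν, ξ, ρ} ∋ x has {μ, ν, ξ, ρ} ∩ (A ∖ {ρ}) = ∅, so x is NOT a limit point.
Collecting: A' = ∅.


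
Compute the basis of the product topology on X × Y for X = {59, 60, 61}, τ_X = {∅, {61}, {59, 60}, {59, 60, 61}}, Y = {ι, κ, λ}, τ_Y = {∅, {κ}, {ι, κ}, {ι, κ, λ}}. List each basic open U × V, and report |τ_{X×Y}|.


Basis B = {∅ × ∅, {61} × {κ}, {59, 60} × {κ}, {61} × {ι, κ}, {59, 60, 61} × {κ}, {61} × {ι, κ, λ}, {59, 60} × {ι, κ}, {59, 60} × {ι, κ, λ}, {59, 60, 61} × {ι, κ}, {59, 60, 61} × {ι, κ, λ}}; |τ_{X×Y}| = 16.

Enumerate products U × V with U ∈ τ_X, V ∈ τ_Y (deduplicated):
  ∅ × ∅ = {} (∅)
  {61} × {κ} = {(61,κ)}
  {59, 60} × {κ} = {(59,κ), (60,κ)}
  {61} × {ι, κ} = {(61,ι), (61,κ)}
  {59, 60, 61} × {κ} = {(59,κ), (60,κ), (61,κ)}
  {61} × {ι, κ, λ} = {(61,ι), (61,κ), (61,λ)}
  {59, 60} × {ι, κ} = {(59,ι), (59,κ), (60,ι), (60,κ)}
  {59, 60} × {ι, κ, λ} = {(59,ι), (59,κ), (59,λ), (60,ι), (60,κ), (60,λ)}
  {59, 60, 61} × {ι, κ} = {(59,ι), (59,κ), (60,ι), (60,κ), (61,ι), (61,κ)}
  {59, 60, 61} × {ι, κ, λ} = {(59,ι), (59,κ), (59,λ), (60,ι), (60,κ), (60,λ), (61,ι), (61,κ), (61,λ)}
These 10 distinct sets form the basis B.
Close under arbitrary unions to get τ_{X×Y}; counting gives |τ_{X×Y}| = 16.


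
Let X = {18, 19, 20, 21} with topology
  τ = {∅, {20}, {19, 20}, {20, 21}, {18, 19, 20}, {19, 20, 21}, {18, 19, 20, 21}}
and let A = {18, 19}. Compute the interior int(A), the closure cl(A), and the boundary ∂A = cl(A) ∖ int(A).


int(A) = ∅, cl(A) = {18, 19}, ∂A = {18, 19}.

Closed sets in (X, τ) are complements of opens:
  closed(X, τ) = {∅, {18}, {21}, {18, 19}, {18, 21}, {18, 19, 21}, {18, 19, 20, 21}}.
int(A) = ⋃ {U ∈ τ : U ⊆ A}. Opens contained in A: ∅.
Taking the union of these: int(A) = ∅.
cl(A) = ⋂ {C closed : A ⊆ C}. Closed sets containing A: {18, 19}, {18, 19, 21}, {18, 19, 20, 21}.
Intersecting these: cl(A) = {18, 19}.
∂A = cl(A) ∖ int(A) = {18, 19} ∖ ∅ = {18, 19}.


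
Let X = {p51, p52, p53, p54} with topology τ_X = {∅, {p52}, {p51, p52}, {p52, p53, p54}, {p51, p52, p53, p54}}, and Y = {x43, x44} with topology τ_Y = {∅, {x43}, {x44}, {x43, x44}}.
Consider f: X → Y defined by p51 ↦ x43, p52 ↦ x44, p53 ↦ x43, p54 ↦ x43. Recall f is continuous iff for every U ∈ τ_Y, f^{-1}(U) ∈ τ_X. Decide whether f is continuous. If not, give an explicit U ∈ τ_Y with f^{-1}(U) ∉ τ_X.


f is NOT continuous.

Compute f^{-1}(U) for each U ∈ τ_Y:
  U = ∅: f^{-1}(U) = ∅ ∈ τ_X ✓.
  U = {x43}: f^{-1}(U) = {p51, p53, p54} ∉ τ_X ✗.
  U = {x44}: f^{-1}(U) = {p52} ∈ τ_X ✓.
  U = {x43, x44}: f^{-1}(U) = {p51, p52, p53, p54} ∈ τ_X ✓.
Found U = {x43} with f^{-1}(U) = {p51, p53, p54} not in τ_X. Therefore f is NOT continuous.


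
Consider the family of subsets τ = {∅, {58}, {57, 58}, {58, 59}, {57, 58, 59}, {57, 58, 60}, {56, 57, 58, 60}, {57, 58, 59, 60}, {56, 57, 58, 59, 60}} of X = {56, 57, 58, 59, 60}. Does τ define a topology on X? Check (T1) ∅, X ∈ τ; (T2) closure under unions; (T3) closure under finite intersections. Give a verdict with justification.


τ IS a topology on X.

Axiom (T1): ∅ ∈ τ? Yes; X ∈ τ? Yes.
Axiom (T2/T3): check pairwise unions and intersections of members of τ.
All pairwise intersections and unions checked — each lies in τ. Therefore τ satisfies (T1), (T2), (T3): it IS a topology on X.


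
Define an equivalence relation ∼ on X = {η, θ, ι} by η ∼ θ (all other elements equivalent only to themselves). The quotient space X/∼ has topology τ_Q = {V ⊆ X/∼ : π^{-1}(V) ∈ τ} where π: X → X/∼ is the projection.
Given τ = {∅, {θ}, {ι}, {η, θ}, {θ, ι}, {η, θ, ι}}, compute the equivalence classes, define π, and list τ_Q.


X/∼ = {[η=θ], [ι]}; |τ_Q| = 4.

Equivalence classes: [η=θ], [ι].
Quotient map π: X → X/∼ sends η ↦ [η=θ], θ ↦ [η=θ], ι ↦ [ι].
For each subset V ⊆ X/∼, compute π^{-1}(V) ⊆ X and check whether π^{-1}(V) ∈ τ. V is open in τ_Q iff π^{-1}(V) ∈ τ.
  V = {}: π^{-1}(V) = ∅ ∈ τ ✓.
  V = {[η=θ]}: π^{-1}(V) = {η, θ} ∈ τ ✓.
  V = {[ι]}: π^{-1}(V) = {ι} ∈ τ ✓.
  V = {[η=θ], [ι]}: π^{-1}(V) = {η, θ, ι} ∈ τ ✓.
Open sets in the quotient: τ_Q = {{}, {[η=θ]}, {[ι]}, {[η=θ], [ι]}} (4 elements).


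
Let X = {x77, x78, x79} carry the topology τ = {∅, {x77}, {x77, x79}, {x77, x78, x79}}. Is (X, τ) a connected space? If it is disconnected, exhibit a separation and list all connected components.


(X, τ) is connected.

Find clopen sets (U ∈ τ with X ∖ U ∈ τ):
  U = ∅, X ∖ U = {x77, x78, x79} — both open, so U is clopen.
  U = {x77, x78, x79}, X ∖ U = ∅ — both open, so U is clopen.
Only trivial clopens (∅ and X) exist, so (X, τ) is connected.
Compute connected components by grouping points that agree on all clopens:
  component: {x77, x78, x79}


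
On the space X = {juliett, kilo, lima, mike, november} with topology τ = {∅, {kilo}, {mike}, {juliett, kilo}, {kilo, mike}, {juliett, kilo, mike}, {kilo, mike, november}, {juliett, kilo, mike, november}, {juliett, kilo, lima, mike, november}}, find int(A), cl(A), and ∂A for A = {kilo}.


int(A) = {kilo}, cl(A) = {juliett, kilo, lima, november}, ∂A = {juliett, lima, november}.

Closed sets in (X, τ) are complements of opens:
  closed(X, τ) = {∅, {lima}, {juliett, lima}, {lima, november}, {juliett, lima, november}, {lima, mike, november}, {juliett, kilo, lima, november}, {juliett, lima, mike, november}, {juliett, kilo, lima, mike, november}}.
int(A) = ⋃ {U ∈ τ : U ⊆ A}. Opens contained in A: ∅, {kilo}.
Taking the union of these: int(A) = {kilo}.
cl(A) = ⋂ {C closed : A ⊆ C}. Closed sets containing A: {juliett, kilo, lima, november}, {juliett, kilo, lima, mike, november}.
Intersecting these: cl(A) = {juliett, kilo, lima, november}.
∂A = cl(A) ∖ int(A) = {juliett, kilo, lima, november} ∖ {kilo} = {juliett, lima, november}.


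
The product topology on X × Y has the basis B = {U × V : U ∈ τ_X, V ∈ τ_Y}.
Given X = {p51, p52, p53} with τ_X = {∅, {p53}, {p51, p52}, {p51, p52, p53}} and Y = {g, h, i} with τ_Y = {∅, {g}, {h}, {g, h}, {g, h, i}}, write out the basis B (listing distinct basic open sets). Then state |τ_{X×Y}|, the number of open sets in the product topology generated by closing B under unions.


Basis B = {∅ × ∅, {p53} × {g}, {p53} × {h}, {p51, p52} × {g}, {p51, p52} × {h}, {p53} × {g, h}, {p51, p52, p53} × {g}, {p51, p52, p53} × {h}, {p53} × {g, h, i}, {p51, p52} × {g, h}, {p51, p52} × {g, h, i}, {p51, p52, p53} × {g, h}, {p51, p52, p53} × {g, h, i}}; |τ_{X×Y}| = 25.

Enumerate products U × V with U ∈ τ_X, V ∈ τ_Y (deduplicated):
  ∅ × ∅ = {} (∅)
  {p53} × {g} = {(p53,g)}
  {p53} × {h} = {(p53,h)}
  {p51, p52} × {g} = {(p51,g), (p52,g)}
  {p51, p52} × {h} = {(p51,h), (p52,h)}
  {p53} × {g, h} = {(p53,g), (p53,h)}
  {p51, p52, p53} × {g} = {(p51,g), (p52,g), (p53,g)}
  {p51, p52, p53} × {h} = {(p51,h), (p52,h), (p53,h)}
  {p53} × {g, h, i} = {(p53,g), (p53,h), (p53,i)}
  {p51, p52} × {g, h} = {(p51,g), (p51,h), (p52,g), (p52,h)}
  {p51, p52} × {g, h, i} = {(p51,g), (p51,h), (p51,i), (p52,g), (p52,h), (p52,i)}
  {p51, p52, p53} × {g, h} = {(p51,g), (p51,h), (p52,g), (p52,h), (p53,g), (p53,h)}
  {p51, p52, p53} × {g, h, i} = {(p51,g), (p51,h), (p51,i), (p52,g), (p52,h), (p52,i), (p53,g), (p53,h), (p53,i)}
These 13 distinct sets form the basis B.
Close under arbitrary unions to get τ_{X×Y}; counting gives |τ_{X×Y}| = 25.


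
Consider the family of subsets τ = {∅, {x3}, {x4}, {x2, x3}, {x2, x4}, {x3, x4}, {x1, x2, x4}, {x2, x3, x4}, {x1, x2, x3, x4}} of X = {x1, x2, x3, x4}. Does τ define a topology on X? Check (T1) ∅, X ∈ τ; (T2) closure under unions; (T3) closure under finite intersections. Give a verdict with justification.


τ is NOT a topology on X.

Axiom (T1): ∅ ∈ τ? Yes; X ∈ τ? Yes.
Axiom (T2/T3): check pairwise unions and intersections of members of τ.
Counterexample for (T3): {x2, x3} ∩ {x2, x4} = {x2} ∉ τ. Therefore τ is NOT a topology.


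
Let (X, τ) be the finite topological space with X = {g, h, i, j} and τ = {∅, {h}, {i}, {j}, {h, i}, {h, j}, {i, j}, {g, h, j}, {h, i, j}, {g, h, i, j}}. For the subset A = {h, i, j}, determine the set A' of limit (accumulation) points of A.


A' = {g}

For each x ∈ X, list the open sets U ∈ τ with x ∈ U, then check whether U ∩ (A ∖ {x}) ≠ ∅ for every such U.
  x = g: opens ∋ x are {g, h, j}, {g, h, i, j}; each meets A ∖ {g}, so x IS a limit point.
  x = h: open {h} ∋ x has {h} ∩ (A ∖ {h}) = ∅, so x is NOT a limit point.
  x = i: open {i} ∋ x has {i} ∩ (A ∖ {i}) = ∅, so x is NOT a limit point.
  x = j: open {j} ∋ x has {j} ∩ (A ∖ {j}) = ∅, so x is NOT a limit point.
Collecting: A' = {g}.


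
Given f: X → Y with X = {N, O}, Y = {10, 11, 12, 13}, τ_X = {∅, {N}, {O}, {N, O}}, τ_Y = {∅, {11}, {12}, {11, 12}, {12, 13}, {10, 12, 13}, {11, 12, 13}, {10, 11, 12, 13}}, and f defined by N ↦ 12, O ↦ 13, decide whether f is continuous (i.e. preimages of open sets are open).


f IS continuous.

Compute f^{-1}(U) for each U ∈ τ_Y:
  U = ∅: f^{-1}(U) = ∅ ∈ τ_X ✓.
  U = {11}: f^{-1}(U) = ∅ ∈ τ_X ✓.
  U = {12}: f^{-1}(U) = {N} ∈ τ_X ✓.
  U = {11, 12}: f^{-1}(U) = {N} ∈ τ_X ✓.
  U = {12, 13}: f^{-1}(U) = {N, O} ∈ τ_X ✓.
  U = {10, 12, 13}: f^{-1}(U) = {N, O} ∈ τ_X ✓.
  U = {11, 12, 13}: f^{-1}(U) = {N, O} ∈ τ_X ✓.
  U = {10, 11, 12, 13}: f^{-1}(U) = {N, O} ∈ τ_X ✓.
Every preimage lies in τ_X, so f IS continuous.


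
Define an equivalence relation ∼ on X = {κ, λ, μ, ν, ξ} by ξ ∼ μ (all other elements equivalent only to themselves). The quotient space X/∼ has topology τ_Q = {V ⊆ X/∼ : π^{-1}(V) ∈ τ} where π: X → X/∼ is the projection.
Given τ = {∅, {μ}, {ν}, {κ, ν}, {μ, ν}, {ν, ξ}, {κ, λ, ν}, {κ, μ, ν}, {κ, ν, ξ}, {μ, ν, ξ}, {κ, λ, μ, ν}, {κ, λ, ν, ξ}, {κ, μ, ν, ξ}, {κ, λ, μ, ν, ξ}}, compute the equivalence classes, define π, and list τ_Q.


X/∼ = {[κ], [λ], [μ=ξ], [ν]}; |τ_Q| = 7.

Equivalence classes: [κ], [λ], [μ=ξ], [ν].
Quotient map π: X → X/∼ sends κ ↦ [κ], λ ↦ [λ], μ ↦ [μ=ξ], ν ↦ [ν], ξ ↦ [μ=ξ].
For each subset V ⊆ X/∼, compute π^{-1}(V) ⊆ X and check whether π^{-1}(V) ∈ τ. V is open in τ_Q iff π^{-1}(V) ∈ τ.
  V = {}: π^{-1}(V) = ∅ ∈ τ ✓.
  V = {[κ]}: π^{-1}(V) = {κ} ∉ τ ✗.
  V = {[λ]}: π^{-1}(V) = {λ} ∉ τ ✗.
  V = {[κ], [λ]}: π^{-1}(V) = {κ, λ} ∉ τ ✗.
  V = {[μ=ξ]}: π^{-1}(V) = {μ, ξ} ∉ τ ✗.
  V = {[κ], [μ=ξ]}: π^{-1}(V) = {κ, μ, ξ} ∉ τ ✗.
  V = {[λ], [μ=ξ]}: π^{-1}(V) = {λ, μ, ξ} ∉ τ ✗.
  V = {[κ], [λ], [μ=ξ]}: π^{-1}(V) = {κ, λ, μ, ξ} ∉ τ ✗.
  V = {[ν]}: π^{-1}(V) = {ν} ∈ τ ✓.
  V = {[κ], [ν]}: π^{-1}(V) = {κ, ν} ∈ τ ✓.
  V = {[λ], [ν]}: π^{-1}(V) = {λ, ν} ∉ τ ✗.
  V = {[κ], [λ], [ν]}: π^{-1}(V) = {κ, λ, ν} ∈ τ ✓.
  V = {[μ=ξ], [ν]}: π^{-1}(V) = {μ, ν, ξ} ∈ τ ✓.
  V = {[κ], [μ=ξ], [ν]}: π^{-1}(V) = {κ, μ, ν, ξ} ∈ τ ✓.
  V = {[λ], [μ=ξ], [ν]}: π^{-1}(V) = {λ, μ, ν, ξ} ∉ τ ✗.
  V = {[κ], [λ], [μ=ξ], [ν]}: π^{-1}(V) = {κ, λ, μ, ν, ξ} ∈ τ ✓.
Open sets in the quotient: τ_Q = {{}, {[ν]}, {[κ], [ν]}, {[κ], [λ], [ν]}, {[μ=ξ], [ν]}, {[κ], [μ=ξ], [ν]}, {[κ], [λ], [μ=ξ], [ν]}} (7 elements).


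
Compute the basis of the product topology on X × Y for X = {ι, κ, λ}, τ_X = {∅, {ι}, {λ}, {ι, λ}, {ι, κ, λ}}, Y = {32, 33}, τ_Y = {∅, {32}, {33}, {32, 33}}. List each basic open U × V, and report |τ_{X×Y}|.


Basis B = {∅ × ∅, {ι} × {32}, {ι} × {33}, {λ} × {32}, {λ} × {33}, {ι} × {32, 33}, {ι, λ} × {32}, {ι, λ} × {33}, {λ} × {32, 33}, {ι, κ, λ} × {32}, {ι, κ, λ} × {33}, {ι, λ} × {32, 33}, {ι, κ, λ} × {32, 33}}; |τ_{X×Y}| = 25.

Enumerate products U × V with U ∈ τ_X, V ∈ τ_Y (deduplicated):
  ∅ × ∅ = {} (∅)
  {ι} × {32} = {(ι,32)}
  {ι} × {33} = {(ι,33)}
  {λ} × {32} = {(λ,32)}
  {λ} × {33} = {(λ,33)}
  {ι} × {32, 33} = {(ι,32), (ι,33)}
  {ι, λ} × {32} = {(ι,32), (λ,32)}
  {ι, λ} × {33} = {(ι,33), (λ,33)}
  {λ} × {32, 33} = {(λ,32), (λ,33)}
  {ι, κ, λ} × {32} = {(ι,32), (κ,32), (λ,32)}
  {ι, κ, λ} × {33} = {(ι,33), (κ,33), (λ,33)}
  {ι, λ} × {32, 33} = {(ι,32), (ι,33), (λ,32), (λ,33)}
  {ι, κ, λ} × {32, 33} = {(ι,32), (ι,33), (κ,32), (κ,33), (λ,32), (λ,33)}
These 13 distinct sets form the basis B.
Close under arbitrary unions to get τ_{X×Y}; counting gives |τ_{X×Y}| = 25.


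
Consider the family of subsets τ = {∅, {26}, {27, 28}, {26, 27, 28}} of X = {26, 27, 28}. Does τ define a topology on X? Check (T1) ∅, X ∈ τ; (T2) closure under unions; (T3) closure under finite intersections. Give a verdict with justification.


τ IS a topology on X.

Axiom (T1): ∅ ∈ τ? Yes; X ∈ τ? Yes.
Axiom (T2/T3): check pairwise unions and intersections of members of τ.
All pairwise intersections and unions checked — each lies in τ. Therefore τ satisfies (T1), (T2), (T3): it IS a topology on X.


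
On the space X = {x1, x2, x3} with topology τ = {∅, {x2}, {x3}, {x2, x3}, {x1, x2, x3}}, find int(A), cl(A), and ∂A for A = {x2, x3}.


int(A) = {x2, x3}, cl(A) = {x1, x2, x3}, ∂A = {x1}.

Closed sets in (X, τ) are complements of opens:
  closed(X, τ) = {∅, {x1}, {x1, x2}, {x1, x3}, {x1, x2, x3}}.
int(A) = ⋃ {U ∈ τ : U ⊆ A}. Opens contained in A: ∅, {x2}, {x3}, {x2, x3}.
Taking the union of these: int(A) = {x2, x3}.
cl(A) = ⋂ {C closed : A ⊆ C}. Closed sets containing A: {x1, x2, x3}.
Intersecting these: cl(A) = {x1, x2, x3}.
∂A = cl(A) ∖ int(A) = {x1, x2, x3} ∖ {x2, x3} = {x1}.


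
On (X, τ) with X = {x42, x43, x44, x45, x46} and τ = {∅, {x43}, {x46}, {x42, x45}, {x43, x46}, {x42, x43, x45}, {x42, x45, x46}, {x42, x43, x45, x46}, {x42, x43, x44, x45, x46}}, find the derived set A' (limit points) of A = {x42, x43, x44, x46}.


A' = {x44, x45}

For each x ∈ X, list the open sets U ∈ τ with x ∈ U, then check whether U ∩ (A ∖ {x}) ≠ ∅ for every such U.
  x = x42: open {x42, x45} ∋ x has {x42, x45} ∩ (A ∖ {x42}) = ∅, so x is NOT a limit point.
  x = x43: open {x43} ∋ x has {x43} ∩ (A ∖ {x43}) = ∅, so x is NOT a limit point.
  x = x44: opens ∋ x are {x42, x43, x44, x45, x46}; each meets A ∖ {x44}, so x IS a limit point.
  x = x45: opens ∋ x are {x42, x45}, {x42, x43, x45}, {x42, x45, x46}, {x42, x43, x45, x46}, {x42, x43, x44, x45, x46}; each meets A ∖ {x45}, so x IS a limit point.
  x = x46: open {x46} ∋ x has {x46} ∩ (A ∖ {x46}) = ∅, so x is NOT a limit point.
Collecting: A' = {x44, x45}.


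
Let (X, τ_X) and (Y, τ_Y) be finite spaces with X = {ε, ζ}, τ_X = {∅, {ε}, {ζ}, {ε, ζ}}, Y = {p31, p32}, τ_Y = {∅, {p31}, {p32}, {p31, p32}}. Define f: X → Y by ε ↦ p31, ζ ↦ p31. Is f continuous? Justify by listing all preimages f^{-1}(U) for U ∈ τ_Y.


f IS continuous.

Compute f^{-1}(U) for each U ∈ τ_Y:
  U = ∅: f^{-1}(U) = ∅ ∈ τ_X ✓.
  U = {p31}: f^{-1}(U) = {ε, ζ} ∈ τ_X ✓.
  U = {p32}: f^{-1}(U) = ∅ ∈ τ_X ✓.
  U = {p31, p32}: f^{-1}(U) = {ε, ζ} ∈ τ_X ✓.
Every preimage lies in τ_X, so f IS continuous.


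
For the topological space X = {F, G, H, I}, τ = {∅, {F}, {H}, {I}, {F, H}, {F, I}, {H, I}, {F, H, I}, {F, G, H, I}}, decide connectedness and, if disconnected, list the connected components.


(X, τ) is connected.

Find clopen sets (U ∈ τ with X ∖ U ∈ τ):
  U = ∅, X ∖ U = {F, G, H, I} — both open, so U is clopen.
  U = {F, G, H, I}, X ∖ U = ∅ — both open, so U is clopen.
Only trivial clopens (∅ and X) exist, so (X, τ) is connected.
Compute connected components by grouping points that agree on all clopens:
  component: {F, G, H, I}


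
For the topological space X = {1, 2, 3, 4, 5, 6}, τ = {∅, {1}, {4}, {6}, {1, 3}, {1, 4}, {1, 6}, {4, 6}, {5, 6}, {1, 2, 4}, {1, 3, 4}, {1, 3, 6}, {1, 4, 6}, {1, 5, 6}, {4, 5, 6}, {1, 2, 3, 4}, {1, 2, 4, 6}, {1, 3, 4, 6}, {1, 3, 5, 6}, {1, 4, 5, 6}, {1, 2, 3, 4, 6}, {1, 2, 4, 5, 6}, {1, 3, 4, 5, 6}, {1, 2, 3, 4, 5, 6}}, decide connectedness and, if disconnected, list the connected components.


(X, τ) is disconnected; components = [{5, 6}, {1, 2, 3, 4}].

Find clopen sets (U ∈ τ with X ∖ U ∈ τ):
  U = ∅, X ∖ U = {1, 2, 3, 4, 5, 6} — both open, so U is clopen.
  U = {5, 6}, X ∖ U = {1, 2, 3, 4} — both open, so U is clopen.
  U = {1, 2, 3, 4}, X ∖ U = {5, 6} — both open, so U is clopen.
  U = {1, 2, 3, 4, 5, 6}, X ∖ U = ∅ — both open, so U is clopen.
Nontrivial clopen(s) exist: e.g. {5, 6}. So (X, τ) is disconnected.
Compute connected components by grouping points that agree on all clopens:
  component: {5, 6}
  component: {1, 2, 3, 4}


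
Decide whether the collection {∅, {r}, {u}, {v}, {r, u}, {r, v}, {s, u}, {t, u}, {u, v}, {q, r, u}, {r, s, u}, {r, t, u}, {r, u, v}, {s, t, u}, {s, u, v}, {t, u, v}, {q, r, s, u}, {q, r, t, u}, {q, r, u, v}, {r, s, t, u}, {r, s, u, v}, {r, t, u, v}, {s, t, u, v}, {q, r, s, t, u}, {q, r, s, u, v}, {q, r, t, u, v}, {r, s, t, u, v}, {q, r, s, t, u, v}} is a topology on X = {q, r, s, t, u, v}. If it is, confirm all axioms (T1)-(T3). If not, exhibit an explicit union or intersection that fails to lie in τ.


τ IS a topology on X.

Axiom (T1): ∅ ∈ τ? Yes; X ∈ τ? Yes.
Axiom (T2/T3): check pairwise unions and intersections of members of τ.
All pairwise intersections and unions checked — each lies in τ. Therefore τ satisfies (T1), (T2), (T3): it IS a topology on X.


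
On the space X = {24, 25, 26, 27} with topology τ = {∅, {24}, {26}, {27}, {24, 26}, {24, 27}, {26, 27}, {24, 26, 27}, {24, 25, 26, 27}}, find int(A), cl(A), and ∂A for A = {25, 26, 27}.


int(A) = {26, 27}, cl(A) = {25, 26, 27}, ∂A = {25}.

Closed sets in (X, τ) are complements of opens:
  closed(X, τ) = {∅, {25}, {24, 25}, {25, 26}, {25, 27}, {24, 25, 26}, {24, 25, 27}, {25, 26, 27}, {24, 25, 26, 27}}.
int(A) = ⋃ {U ∈ τ : U ⊆ A}. Opens contained in A: ∅, {26}, {27}, {26, 27}.
Taking the union of these: int(A) = {26, 27}.
cl(A) = ⋂ {C closed : A ⊆ C}. Closed sets containing A: {25, 26, 27}, {24, 25, 26, 27}.
Intersecting these: cl(A) = {25, 26, 27}.
∂A = cl(A) ∖ int(A) = {25, 26, 27} ∖ {26, 27} = {25}.


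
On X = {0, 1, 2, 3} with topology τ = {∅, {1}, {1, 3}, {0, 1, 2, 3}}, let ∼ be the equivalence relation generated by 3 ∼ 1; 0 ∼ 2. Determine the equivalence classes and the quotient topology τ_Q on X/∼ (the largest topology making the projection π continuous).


X/∼ = {[0=2], [1=3]}; |τ_Q| = 3.

Equivalence classes: [0=2], [1=3].
Quotient map π: X → X/∼ sends 0 ↦ [0=2], 1 ↦ [1=3], 2 ↦ [0=2], 3 ↦ [1=3].
For each subset V ⊆ X/∼, compute π^{-1}(V) ⊆ X and check whether π^{-1}(V) ∈ τ. V is open in τ_Q iff π^{-1}(V) ∈ τ.
  V = {}: π^{-1}(V) = ∅ ∈ τ ✓.
  V = {[0=2]}: π^{-1}(V) = {0, 2} ∉ τ ✗.
  V = {[1=3]}: π^{-1}(V) = {1, 3} ∈ τ ✓.
  V = {[0=2], [1=3]}: π^{-1}(V) = {0, 1, 2, 3} ∈ τ ✓.
Open sets in the quotient: τ_Q = {{}, {[1=3]}, {[0=2], [1=3]}} (3 elements).


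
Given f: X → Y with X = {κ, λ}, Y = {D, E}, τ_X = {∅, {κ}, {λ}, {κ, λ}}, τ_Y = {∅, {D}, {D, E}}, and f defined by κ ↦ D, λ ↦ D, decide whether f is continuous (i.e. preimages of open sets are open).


f IS continuous.

Compute f^{-1}(U) for each U ∈ τ_Y:
  U = ∅: f^{-1}(U) = ∅ ∈ τ_X ✓.
  U = {D}: f^{-1}(U) = {κ, λ} ∈ τ_X ✓.
  U = {D, E}: f^{-1}(U) = {κ, λ} ∈ τ_X ✓.
Every preimage lies in τ_X, so f IS continuous.


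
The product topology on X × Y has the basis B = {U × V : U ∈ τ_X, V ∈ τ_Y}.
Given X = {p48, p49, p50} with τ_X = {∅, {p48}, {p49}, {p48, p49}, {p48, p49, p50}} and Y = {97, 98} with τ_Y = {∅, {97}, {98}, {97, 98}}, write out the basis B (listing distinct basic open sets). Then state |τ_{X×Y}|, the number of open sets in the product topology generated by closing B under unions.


Basis B = {∅ × ∅, {p48} × {97}, {p48} × {98}, {p49} × {97}, {p49} × {98}, {p48} × {97, 98}, {p48, p49} × {97}, {p48, p49} × {98}, {p49} × {97, 98}, {p48, p49, p50} × {97}, {p48, p49, p50} × {98}, {p48, p49} × {97, 98}, {p48, p49, p50} × {97, 98}}; |τ_{X×Y}| = 25.

Enumerate products U × V with U ∈ τ_X, V ∈ τ_Y (deduplicated):
  ∅ × ∅ = {} (∅)
  {p48} × {97} = {(p48,97)}
  {p48} × {98} = {(p48,98)}
  {p49} × {97} = {(p49,97)}
  {p49} × {98} = {(p49,98)}
  {p48} × {97, 98} = {(p48,97), (p48,98)}
  {p48, p49} × {97} = {(p48,97), (p49,97)}
  {p48, p49} × {98} = {(p48,98), (p49,98)}
  {p49} × {97, 98} = {(p49,97), (p49,98)}
  {p48, p49, p50} × {97} = {(p48,97), (p49,97), (p50,97)}
  {p48, p49, p50} × {98} = {(p48,98), (p49,98), (p50,98)}
  {p48, p49} × {97, 98} = {(p48,97), (p48,98), (p49,97), (p49,98)}
  {p48, p49, p50} × {97, 98} = {(p48,97), (p48,98), (p49,97), (p49,98), (p50,97), (p50,98)}
These 13 distinct sets form the basis B.
Close under arbitrary unions to get τ_{X×Y}; counting gives |τ_{X×Y}| = 25.


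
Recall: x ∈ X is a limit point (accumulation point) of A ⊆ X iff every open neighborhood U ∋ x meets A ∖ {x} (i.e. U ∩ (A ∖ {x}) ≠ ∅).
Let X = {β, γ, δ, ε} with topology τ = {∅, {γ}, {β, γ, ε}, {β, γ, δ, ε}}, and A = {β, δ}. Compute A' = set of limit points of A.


A' = {δ, ε}

For each x ∈ X, list the open sets U ∈ τ with x ∈ U, then check whether U ∩ (A ∖ {x}) ≠ ∅ for every such U.
  x = β: open {β, γ, ε} ∋ x has {β, γ, ε} ∩ (A ∖ {β}) = ∅, so x is NOT a limit point.
  x = γ: open {γ} ∋ x has {γ} ∩ (A ∖ {γ}) = ∅, so x is NOT a limit point.
  x = δ: opens ∋ x are {β, γ, δ, ε}; each meets A ∖ {δ}, so x IS a limit point.
  x = ε: opens ∋ x are {β, γ, ε}, {β, γ, δ, ε}; each meets A ∖ {ε}, so x IS a limit point.
Collecting: A' = {δ, ε}.


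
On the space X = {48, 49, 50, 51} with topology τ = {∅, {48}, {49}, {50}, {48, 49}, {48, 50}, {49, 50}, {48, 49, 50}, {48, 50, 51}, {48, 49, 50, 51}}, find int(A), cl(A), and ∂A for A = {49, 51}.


int(A) = {49}, cl(A) = {49, 51}, ∂A = {51}.

Closed sets in (X, τ) are complements of opens:
  closed(X, τ) = {∅, {49}, {51}, {48, 51}, {49, 51}, {50, 51}, {48, 49, 51}, {48, 50, 51}, {49, 50, 51}, {48, 49, 50, 51}}.
int(A) = ⋃ {U ∈ τ : U ⊆ A}. Opens contained in A: ∅, {49}.
Taking the union of these: int(A) = {49}.
cl(A) = ⋂ {C closed : A ⊆ C}. Closed sets containing A: {49, 51}, {48, 49, 51}, {49, 50, 51}, {48, 49, 50, 51}.
Intersecting these: cl(A) = {49, 51}.
∂A = cl(A) ∖ int(A) = {49, 51} ∖ {49} = {51}.


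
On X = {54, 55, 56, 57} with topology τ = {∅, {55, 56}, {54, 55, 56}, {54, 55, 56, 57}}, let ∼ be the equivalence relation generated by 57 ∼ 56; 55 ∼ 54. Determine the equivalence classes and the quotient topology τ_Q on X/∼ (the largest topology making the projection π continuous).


X/∼ = {[54=55], [56=57]}; |τ_Q| = 2.

Equivalence classes: [54=55], [56=57].
Quotient map π: X → X/∼ sends 54 ↦ [54=55], 55 ↦ [54=55], 56 ↦ [56=57], 57 ↦ [56=57].
For each subset V ⊆ X/∼, compute π^{-1}(V) ⊆ X and check whether π^{-1}(V) ∈ τ. V is open in τ_Q iff π^{-1}(V) ∈ τ.
  V = {}: π^{-1}(V) = ∅ ∈ τ ✓.
  V = {[54=55]}: π^{-1}(V) = {54, 55} ∉ τ ✗.
  V = {[56=57]}: π^{-1}(V) = {56, 57} ∉ τ ✗.
  V = {[54=55], [56=57]}: π^{-1}(V) = {54, 55, 56, 57} ∈ τ ✓.
Open sets in the quotient: τ_Q = {{}, {[54=55], [56=57]}} (2 elements).


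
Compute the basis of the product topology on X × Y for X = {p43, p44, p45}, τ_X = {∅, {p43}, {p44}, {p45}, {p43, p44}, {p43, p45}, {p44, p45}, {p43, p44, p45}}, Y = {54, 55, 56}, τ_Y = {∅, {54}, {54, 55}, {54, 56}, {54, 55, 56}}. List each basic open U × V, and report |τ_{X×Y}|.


Basis B = {∅ × ∅, {p43} × {54}, {p44} × {54}, {p45} × {54}, {p43} × {54, 55}, {p43} × {54, 56}, {p43, p44} × {54}, {p43, p45} × {54}, {p44} × {54, 55}, {p44} × {54, 56}, {p44, p45} × {54}, {p45} × {54, 55}, {p45} × {54, 56}, {p43} × {54, 55, 56}, {p43, p44, p45} × {54}, {p44} × {54, 55, 56}, {p45} × {54, 55, 56}, {p43, p44} × {54, 55}, {p43, p45} × {54, 55}, {p43, p44} × {54, 56}, {p43, p45} × {54, 56}, {p44, p45} × {54, 55}, {p44, p45} × {54, 56}, {p43, p44} × {54, 55, 56}, {p43, p45} × {54, 55, 56}, {p43, p44, p45} × {54, 55}, {p43, p44, p45} × {54, 56}, {p44, p45} × {54, 55, 56}, {p43, p44, p45} × {54, 55, 56}}; |τ_{X×Y}| = 125.

Enumerate products U × V with U ∈ τ_X, V ∈ τ_Y (deduplicated):
  ∅ × ∅ = {} (∅)
  {p43} × {54} = {(p43,54)}
  {p44} × {54} = {(p44,54)}
  {p45} × {54} = {(p45,54)}
  {p43} × {54, 55} = {(p43,54), (p43,55)}
  {p43} × {54, 56} = {(p43,54), (p43,56)}
  {p43, p44} × {54} = {(p43,54), (p44,54)}
  {p43, p45} × {54} = {(p43,54), (p45,54)}
  {p44} × {54, 55} = {(p44,54), (p44,55)}
  {p44} × {54, 56} = {(p44,54), (p44,56)}
  {p44, p45} × {54} = {(p44,54), (p45,54)}
  {p45} × {54, 55} = {(p45,54), (p45,55)}
  {p45} × {54, 56} = {(p45,54), (p45,56)}
  {p43} × {54, 55, 56} = {(p43,54), (p43,55), (p43,56)}
  {p43, p44, p45} × {54} = {(p43,54), (p44,54), (p45,54)}
  {p44} × {54, 55, 56} = {(p44,54), (p44,55), (p44,56)}
  {p45} × {54, 55, 56} = {(p45,54), (p45,55), (p45,56)}
  {p43, p44} × {54, 55} = {(p43,54), (p43,55), (p44,54), (p44,55)}
  {p43, p45} × {54, 55} = {(p43,54), (p43,55), (p45,54), (p45,55)}
  {p43, p44} × {54, 56} = {(p43,54), (p43,56), (p44,54), (p44,56)}
  {p43, p45} × {54, 56} = {(p43,54), (p43,56), (p45,54), (p45,56)}
  {p44, p45} × {54, 55} = {(p44,54), (p44,55), (p45,54), (p45,55)}
  {p44, p45} × {54, 56} = {(p44,54), (p44,56), (p45,54), (p45,56)}
  {p43, p44} × {54, 55, 56} = {(p43,54), (p43,55), (p43,56), (p44,54), (p44,55), (p44,56)}
  {p43, p45} × {54, 55, 56} = {(p43,54), (p43,55), (p43,56), (p45,54), (p45,55), (p45,56)}
  {p43, p44, p45} × {54, 55} = {(p43,54), (p43,55), (p44,54), (p44,55), (p45,54), (p45,55)}
  {p43, p44, p45} × {54, 56} = {(p43,54), (p43,56), (p44,54), (p44,56), (p45,54), (p45,56)}
  {p44, p45} × {54, 55, 56} = {(p44,54), (p44,55), (p44,56), (p45,54), (p45,55), (p45,56)}
  {p43, p44, p45} × {54, 55, 56} = {(p43,54), (p43,55), (p43,56), (p44,54), (p44,55), (p44,56), (p45,54), (p45,55), (p45,56)}
These 29 distinct sets form the basis B.
Close under arbitrary unions to get τ_{X×Y}; counting gives |τ_{X×Y}| = 125.
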